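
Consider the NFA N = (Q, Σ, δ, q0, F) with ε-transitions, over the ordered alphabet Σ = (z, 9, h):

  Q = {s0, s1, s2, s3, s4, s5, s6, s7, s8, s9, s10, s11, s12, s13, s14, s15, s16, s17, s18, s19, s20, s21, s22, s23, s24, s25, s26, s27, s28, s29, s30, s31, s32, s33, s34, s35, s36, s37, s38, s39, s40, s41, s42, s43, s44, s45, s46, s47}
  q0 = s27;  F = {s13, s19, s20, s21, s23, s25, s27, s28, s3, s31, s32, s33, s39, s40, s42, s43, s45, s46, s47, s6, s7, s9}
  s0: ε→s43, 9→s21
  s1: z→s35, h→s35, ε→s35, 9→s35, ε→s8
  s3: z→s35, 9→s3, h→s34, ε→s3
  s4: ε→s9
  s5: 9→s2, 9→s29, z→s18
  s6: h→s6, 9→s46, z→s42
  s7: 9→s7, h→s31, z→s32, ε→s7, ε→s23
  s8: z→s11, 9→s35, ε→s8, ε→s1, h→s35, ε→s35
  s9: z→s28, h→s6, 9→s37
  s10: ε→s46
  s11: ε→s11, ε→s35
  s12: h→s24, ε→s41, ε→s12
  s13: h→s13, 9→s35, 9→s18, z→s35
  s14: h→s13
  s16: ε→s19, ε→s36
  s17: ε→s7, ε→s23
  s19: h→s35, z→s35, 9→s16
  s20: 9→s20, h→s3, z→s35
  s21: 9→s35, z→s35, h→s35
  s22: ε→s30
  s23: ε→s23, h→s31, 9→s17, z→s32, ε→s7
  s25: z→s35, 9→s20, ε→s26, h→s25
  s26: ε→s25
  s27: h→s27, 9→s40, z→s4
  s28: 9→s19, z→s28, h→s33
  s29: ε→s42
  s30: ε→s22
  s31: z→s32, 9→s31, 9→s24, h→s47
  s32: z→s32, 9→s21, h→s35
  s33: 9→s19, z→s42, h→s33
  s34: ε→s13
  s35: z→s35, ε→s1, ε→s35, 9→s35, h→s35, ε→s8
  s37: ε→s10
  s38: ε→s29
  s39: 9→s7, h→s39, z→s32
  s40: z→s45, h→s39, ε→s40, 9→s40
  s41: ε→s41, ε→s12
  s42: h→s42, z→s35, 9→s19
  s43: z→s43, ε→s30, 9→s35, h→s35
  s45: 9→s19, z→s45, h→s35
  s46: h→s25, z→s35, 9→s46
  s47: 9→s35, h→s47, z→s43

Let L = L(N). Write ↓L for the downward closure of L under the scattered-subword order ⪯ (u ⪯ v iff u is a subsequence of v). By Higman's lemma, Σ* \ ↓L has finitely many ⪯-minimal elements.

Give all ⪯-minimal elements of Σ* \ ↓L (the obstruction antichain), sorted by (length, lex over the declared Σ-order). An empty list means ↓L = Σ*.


|Q|=48, |F|=22, |δ|=119 (36 ε).
min D↑ (22 st, q0=0, F={10}): 0:z→1,9→2,h→0 1:z→3,9→4,h→5 2:z→6,9→2,h→7 3:z→3,9→8,h→9 4:z→10,9→4,h→11 5:z→12,9→4,h→5 6:z→6,9→8,h→10 7:z→13,9→14,h→7 8:z→10,9→8,h→10 9:z→12,9→8,h→9 10:z→10,9→10,h→10 11:z→10,9→15,h→11 12:z→10,9→8,h→12 13:z→13,9→16,h→10 14:z→13,9→14,h→17 15:z→10,9→15,h→18 16:z→10,9→10,h→10 17:z→13,9→17,h→19 18:z→10,9→18,h→20 19:z→21,9→10,h→19 20:z→10,9→10,h→20 21:z→21,9→10,h→10 (ε-aug+det+¬).
'z9z': N↓-sim [38, 29, 18, 4] end={s1,s11,s35,s8} ∉↓L; 3/3 del acc.
'9zh': N↓-sim [38, 31, 13, 4] end={s1,s11,s35,s8} — reject; 3/3 deletions ∈↓L.
'zz9h': |S_i|=[38, 29, 16, 8, 4] end={s1,s11,s35,s8} ∉↓L; 4/4 single-dels accept.
'zhzz': N↓-sim [38, 29, 18, 8, 4] end={s1,s11,s35,s8} — reject; 4/4 single-dels accept.
'9hz99': run [38, 31, 23, 9, 5, 4] end={s1,s11,s35,s8} — reject; 5/5 del acc.
'9h9hh9': run [38, 31, 23, 20, 16, 11, 5] end={s1,s11,s18,s35,s8} rej; 6/6 single-dels accept.
6 minimals (antichain).

min(Σ*\↓L) = [z9z, 9zh, zz9h, zhzz, 9hz99, 9h9hh9].


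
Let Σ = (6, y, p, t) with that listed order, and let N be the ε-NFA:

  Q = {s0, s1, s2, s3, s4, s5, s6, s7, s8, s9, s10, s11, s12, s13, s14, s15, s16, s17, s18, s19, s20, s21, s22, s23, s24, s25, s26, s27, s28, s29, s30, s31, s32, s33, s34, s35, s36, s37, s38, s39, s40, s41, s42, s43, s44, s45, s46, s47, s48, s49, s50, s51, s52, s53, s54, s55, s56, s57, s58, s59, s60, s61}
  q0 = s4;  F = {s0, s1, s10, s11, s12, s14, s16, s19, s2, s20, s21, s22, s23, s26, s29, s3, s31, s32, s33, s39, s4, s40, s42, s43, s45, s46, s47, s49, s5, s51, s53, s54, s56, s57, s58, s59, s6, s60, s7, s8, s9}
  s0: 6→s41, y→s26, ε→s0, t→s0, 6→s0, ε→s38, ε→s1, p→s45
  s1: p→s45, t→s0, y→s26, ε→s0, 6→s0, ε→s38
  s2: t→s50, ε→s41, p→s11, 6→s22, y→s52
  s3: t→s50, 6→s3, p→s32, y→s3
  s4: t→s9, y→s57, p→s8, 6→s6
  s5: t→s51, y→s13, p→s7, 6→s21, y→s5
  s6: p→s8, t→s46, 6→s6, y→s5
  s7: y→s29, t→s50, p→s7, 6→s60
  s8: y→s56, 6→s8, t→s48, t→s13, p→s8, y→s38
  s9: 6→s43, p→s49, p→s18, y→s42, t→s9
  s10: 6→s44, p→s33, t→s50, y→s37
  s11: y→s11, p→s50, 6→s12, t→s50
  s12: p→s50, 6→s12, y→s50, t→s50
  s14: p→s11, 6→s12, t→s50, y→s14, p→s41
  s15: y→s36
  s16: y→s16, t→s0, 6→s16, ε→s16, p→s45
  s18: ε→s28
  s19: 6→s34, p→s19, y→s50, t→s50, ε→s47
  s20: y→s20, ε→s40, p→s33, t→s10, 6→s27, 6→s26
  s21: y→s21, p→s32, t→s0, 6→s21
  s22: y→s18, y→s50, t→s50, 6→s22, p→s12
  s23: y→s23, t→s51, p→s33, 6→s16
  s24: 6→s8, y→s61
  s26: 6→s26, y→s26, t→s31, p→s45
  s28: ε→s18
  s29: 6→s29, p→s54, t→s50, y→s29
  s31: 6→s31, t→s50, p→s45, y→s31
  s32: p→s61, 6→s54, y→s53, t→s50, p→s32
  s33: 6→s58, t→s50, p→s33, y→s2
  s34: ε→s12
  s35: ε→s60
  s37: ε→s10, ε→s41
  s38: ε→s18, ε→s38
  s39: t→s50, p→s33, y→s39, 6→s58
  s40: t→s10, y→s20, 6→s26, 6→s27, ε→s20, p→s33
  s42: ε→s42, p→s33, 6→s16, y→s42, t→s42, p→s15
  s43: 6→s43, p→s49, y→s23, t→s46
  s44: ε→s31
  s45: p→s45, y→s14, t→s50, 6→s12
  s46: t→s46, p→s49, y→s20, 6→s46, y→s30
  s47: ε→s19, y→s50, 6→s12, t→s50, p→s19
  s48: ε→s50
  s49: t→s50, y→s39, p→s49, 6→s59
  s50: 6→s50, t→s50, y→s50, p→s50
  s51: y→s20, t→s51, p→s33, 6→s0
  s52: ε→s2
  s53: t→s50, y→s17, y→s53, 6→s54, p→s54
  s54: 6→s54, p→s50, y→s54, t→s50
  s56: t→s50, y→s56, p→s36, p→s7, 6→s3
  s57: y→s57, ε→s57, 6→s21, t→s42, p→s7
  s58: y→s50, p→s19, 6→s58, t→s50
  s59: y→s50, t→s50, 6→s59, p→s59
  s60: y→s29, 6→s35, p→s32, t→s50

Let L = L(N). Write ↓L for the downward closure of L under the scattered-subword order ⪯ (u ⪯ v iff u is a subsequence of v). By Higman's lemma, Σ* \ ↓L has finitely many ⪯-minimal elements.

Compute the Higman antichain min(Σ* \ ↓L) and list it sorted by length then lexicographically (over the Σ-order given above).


|Q|=62, |F|=41, |δ|=209 (24 ε).
min D↑ (39 st, q0=0, F={11}): 0:6→1,y→2,p→3,t→4 1:6→1,y→5,p→3,t→6 2:6→7,y→2,p→8,t→9 3:6→3,y→10,p→3,t→11 4:6→12,y→9,p→13,t→4 5:6→7,y→5,p→8,t→14 6:6→6,y→15,p→13,t→6 7:6→7,y→7,p→16,t→17 8:6→18,y→19,p→8,t→11 9:6→20,y→9,p→21,t→9 10:6→22,y→10,p→8,t→11 11:6→11,y→11,p→11,t→11 12:6→12,y→23,p→13,t→6 13:6→24,y→25,p→13,t→11 14:6→17,y→15,p→21,t→14 15:6→26,y→15,p→21,t→27 16:6→28,y→29,p→16,t→11 17:6→17,y→26,p→30,t→17 18:6→18,y→19,p→16,t→11 19:6→19,y→19,p→28,t→11 20:6→20,y→20,p→30,t→17 21:6→31,y→32,p→21,t→11 22:6→22,y→22,p→16,t→11 23:6→20,y→23,p→21,t→14 24:6→24,y→11,p→24,t→11 25:6→31,y→25,p→21,t→11 26:6→26,y→26,p→30,t→33 27:6→33,y→27,p→21,t→11 28:6→28,y→28,p→11,t→11 29:6→28,y→29,p→28,t→11 30:6→34,y→35,p→30,t→11 31:6→31,y→11,p→36,t→11 32:6→37,y→32,p→38,t→11 33:6→33,y→33,p→30,t→11 34:6→34,y→11,p→11,t→11 35:6→34,y→35,p→38,t→11 36:6→34,y→11,p→36,t→11 37:6→37,y→11,p→34,t→11 38:6→34,y→38,p→11,t→11 [Hopcroft].
'pt': N↓-sim [59, 36, 3] end={s13,s48,s50} rej; 2/2 deletions ∈↓L.
'tp6y': |S_i|=[59, 42, 21, 10, 3] end={s18,s28,s50} — reject; 4/4 del acc.
'6tytt': run [59, 54, 35, 26, 20, 1] end={s50} — reject; 5/5 single-dels accept.
'y6p6p': |S_i|=[59, 50, 31, 14, 4, 1] end={s50} rej; 5/5 deletions ∈↓L.
'ypypp': N↓-sim [59, 50, 27, 15, 5, 1] end={s50} ∉↓L; 5/5 single-dels accept.
5 words, ⪯-incomp.

A = [pt, tp6y, 6tytt, y6p6p, ypypp].


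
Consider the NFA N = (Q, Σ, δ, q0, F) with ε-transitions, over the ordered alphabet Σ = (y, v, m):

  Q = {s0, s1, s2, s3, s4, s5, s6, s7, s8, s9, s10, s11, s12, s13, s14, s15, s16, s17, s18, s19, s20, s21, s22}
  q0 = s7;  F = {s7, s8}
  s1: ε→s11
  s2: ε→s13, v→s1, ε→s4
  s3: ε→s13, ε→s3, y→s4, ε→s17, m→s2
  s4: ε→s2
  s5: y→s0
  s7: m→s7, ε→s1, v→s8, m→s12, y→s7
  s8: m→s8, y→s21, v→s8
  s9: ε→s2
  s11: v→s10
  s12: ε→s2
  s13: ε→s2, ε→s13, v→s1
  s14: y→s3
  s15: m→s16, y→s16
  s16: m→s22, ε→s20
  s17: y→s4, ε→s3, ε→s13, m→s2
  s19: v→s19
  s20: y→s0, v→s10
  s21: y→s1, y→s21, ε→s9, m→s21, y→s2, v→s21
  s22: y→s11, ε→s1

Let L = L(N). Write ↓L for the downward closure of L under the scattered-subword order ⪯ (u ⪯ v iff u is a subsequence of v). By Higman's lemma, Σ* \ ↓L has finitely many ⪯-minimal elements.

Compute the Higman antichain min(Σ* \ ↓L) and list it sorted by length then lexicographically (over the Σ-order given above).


min(Σ*\↓L) = [vy].

|Q|=23, |F|=2, |δ|=45 (17 ε).
min D↑ (3 st, q0=0, F={2}): 0:y→0,v→1,m→0 1:y→2,v→1,m→1 2:y→2,v→2,m→2 (ε-aug+det+¬).
'vy': |S_i|=[11, 9, 8] end={s1,s10,s11,s13,s2,s21,s4,s9} — reject; 2/2 deletions ∈↓L.
1 minimals (antichain).


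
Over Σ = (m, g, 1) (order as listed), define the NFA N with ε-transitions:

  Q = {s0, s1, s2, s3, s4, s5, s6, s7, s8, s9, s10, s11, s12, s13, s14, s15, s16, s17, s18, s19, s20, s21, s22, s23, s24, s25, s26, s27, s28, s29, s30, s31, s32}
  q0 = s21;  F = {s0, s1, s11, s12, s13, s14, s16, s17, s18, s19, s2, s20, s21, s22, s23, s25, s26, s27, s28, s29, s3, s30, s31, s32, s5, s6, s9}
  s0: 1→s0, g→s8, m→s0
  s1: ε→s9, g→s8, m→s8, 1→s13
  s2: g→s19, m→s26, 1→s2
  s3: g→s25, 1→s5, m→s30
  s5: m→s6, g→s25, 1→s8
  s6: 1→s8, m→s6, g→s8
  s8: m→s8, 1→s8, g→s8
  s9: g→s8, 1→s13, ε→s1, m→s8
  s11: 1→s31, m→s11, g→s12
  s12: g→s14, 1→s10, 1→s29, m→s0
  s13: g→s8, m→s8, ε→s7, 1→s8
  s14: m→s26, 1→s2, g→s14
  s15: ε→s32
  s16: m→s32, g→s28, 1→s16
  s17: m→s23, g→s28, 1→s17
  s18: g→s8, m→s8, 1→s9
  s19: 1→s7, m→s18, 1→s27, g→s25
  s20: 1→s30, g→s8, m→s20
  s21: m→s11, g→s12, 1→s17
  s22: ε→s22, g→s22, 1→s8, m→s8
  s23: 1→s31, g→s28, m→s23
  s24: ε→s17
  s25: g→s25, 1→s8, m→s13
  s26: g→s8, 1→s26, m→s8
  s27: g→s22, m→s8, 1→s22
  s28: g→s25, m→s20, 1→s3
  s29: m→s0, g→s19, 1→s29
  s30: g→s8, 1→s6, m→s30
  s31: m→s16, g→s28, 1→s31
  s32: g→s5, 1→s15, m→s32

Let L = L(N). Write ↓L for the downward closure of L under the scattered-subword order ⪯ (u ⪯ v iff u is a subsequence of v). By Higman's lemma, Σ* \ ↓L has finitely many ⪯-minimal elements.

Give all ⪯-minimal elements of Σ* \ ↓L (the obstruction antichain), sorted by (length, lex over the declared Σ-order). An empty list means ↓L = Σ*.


A = [gmg, ggmm, 1gg1, g1g1m, 1g111, m1mmg1].

|Q|=33, |F|=27, |δ|=92 (6 ε).
min D↑ (27 st, q0=0, F={11}): 0:m→1,g→2,1→3 1:m→1,g→2,1→4 2:m→5,g→6,1→7 3:m→8,g→9,1→3 4:m→10,g→9,1→4 5:m→5,g→11,1→5 6:m→12,g→6,1→13 7:m→5,g→14,1→7 8:m→8,g→9,1→4 9:m→15,g→16,1→17 10:m→18,g→9,1→10 11:m→11,g→11,1→11 12:m→11,g→11,1→12 13:m→12,g→14,1→13 14:m→19,g→16,1→20 15:m→15,g→11,1→21 16:m→22,g→16,1→11 17:m→21,g→16,1→23 18:m→18,g→23,1→18 19:m→11,g→11,1→24 20:m→11,g→25,1→25 21:m→21,g→11,1→26 22:m→11,g→11,1→11 23:m→26,g→16,1→11 24:m→11,g→11,1→22 25:m→11,g→25,1→11 26:m→26,g→11,1→11.
'gmg': |S_i|=[31, 23, 11, 1] end={s8} — reject; 3/3 del acc.
'ggmm': N↓-sim [31, 23, 13, 7, 1] end={s8} rej; 4/4 single-dels accept.
'1gg1': N↓-sim [31, 27, 16, 5, 1] end={s8} rej; 4/4 deletions ∈↓L.
'g1g1m': |S_i|=[31, 23, 19, 10, 7, 1] end={s8} — reject; 5/5 deletions ∈↓L.
'1g111': run [31, 27, 16, 12, 7, 1] end={s8} ∉↓L; 5/5 single-dels accept.
'm1mmg1': N↓-sim [31, 29, 25, 18, 11, 6, 1] end={s8} — reject; 6/6 deletions ∈↓L.
6 words, ⪯-incomp.


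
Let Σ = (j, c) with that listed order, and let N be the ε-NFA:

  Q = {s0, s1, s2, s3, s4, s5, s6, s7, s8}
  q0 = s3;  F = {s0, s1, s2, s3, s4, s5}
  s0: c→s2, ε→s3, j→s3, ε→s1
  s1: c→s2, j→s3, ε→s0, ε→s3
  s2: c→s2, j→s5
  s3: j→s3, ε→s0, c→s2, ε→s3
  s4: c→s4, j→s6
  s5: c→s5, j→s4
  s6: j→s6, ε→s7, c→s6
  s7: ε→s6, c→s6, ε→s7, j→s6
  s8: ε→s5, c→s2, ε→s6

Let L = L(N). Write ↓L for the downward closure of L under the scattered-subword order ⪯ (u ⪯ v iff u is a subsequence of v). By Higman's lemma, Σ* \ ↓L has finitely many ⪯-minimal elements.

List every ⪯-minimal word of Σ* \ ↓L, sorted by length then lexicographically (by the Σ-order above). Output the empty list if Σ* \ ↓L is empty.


|Q|=9, |F|=6, |δ|=28 (11 ε).
min D↑ (5 st, q0=0, F={4}): 0:j→0,c→1 1:j→2,c→1 2:j→3,c→2 3:j→4,c→3 4:j→4,c→4 [Hopcroft].
'cjjj': |S_i|=[8, 5, 4, 3, 2] end={s6,s7} — reject; 4/4 single-dels accept.
1 obstructions.

Antichain: [cjjj].


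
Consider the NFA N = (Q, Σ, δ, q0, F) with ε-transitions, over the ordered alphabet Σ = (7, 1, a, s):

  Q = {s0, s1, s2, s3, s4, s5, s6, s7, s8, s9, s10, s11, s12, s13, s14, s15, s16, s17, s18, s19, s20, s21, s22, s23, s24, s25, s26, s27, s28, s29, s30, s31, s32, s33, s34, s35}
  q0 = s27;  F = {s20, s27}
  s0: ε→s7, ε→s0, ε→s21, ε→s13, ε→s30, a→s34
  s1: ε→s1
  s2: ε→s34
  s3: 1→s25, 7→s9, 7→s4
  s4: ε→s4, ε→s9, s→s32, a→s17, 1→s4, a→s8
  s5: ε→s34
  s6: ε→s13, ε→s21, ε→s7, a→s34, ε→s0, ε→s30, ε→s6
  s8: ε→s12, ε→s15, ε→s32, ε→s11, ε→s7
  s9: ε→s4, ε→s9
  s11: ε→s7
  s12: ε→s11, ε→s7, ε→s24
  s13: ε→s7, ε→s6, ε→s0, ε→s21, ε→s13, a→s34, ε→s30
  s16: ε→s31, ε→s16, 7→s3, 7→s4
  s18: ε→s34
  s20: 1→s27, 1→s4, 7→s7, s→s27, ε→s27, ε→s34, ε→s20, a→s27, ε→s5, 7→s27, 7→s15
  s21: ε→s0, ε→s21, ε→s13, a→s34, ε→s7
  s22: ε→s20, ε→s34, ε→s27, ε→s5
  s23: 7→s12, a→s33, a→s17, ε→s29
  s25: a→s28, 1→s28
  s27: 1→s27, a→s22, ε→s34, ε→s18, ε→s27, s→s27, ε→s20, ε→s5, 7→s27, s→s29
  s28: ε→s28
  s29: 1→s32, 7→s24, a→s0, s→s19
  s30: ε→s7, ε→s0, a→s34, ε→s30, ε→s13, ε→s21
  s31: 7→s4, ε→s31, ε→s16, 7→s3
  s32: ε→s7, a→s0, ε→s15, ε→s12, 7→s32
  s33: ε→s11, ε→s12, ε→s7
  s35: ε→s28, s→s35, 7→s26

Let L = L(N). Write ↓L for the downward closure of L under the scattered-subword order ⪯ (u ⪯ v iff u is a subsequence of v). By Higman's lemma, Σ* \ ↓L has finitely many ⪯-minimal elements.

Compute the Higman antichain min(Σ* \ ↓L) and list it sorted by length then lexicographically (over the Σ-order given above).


|Q|=36, |F|=2, |δ|=110 (69 ε).
min D↑ (1 st, q0=0, F={}): 0:7→0,1→0,a→0,s→0 [Hopcroft].
L(D↑) = ∅ ⇒ ↓L = Σ*.

A = [].


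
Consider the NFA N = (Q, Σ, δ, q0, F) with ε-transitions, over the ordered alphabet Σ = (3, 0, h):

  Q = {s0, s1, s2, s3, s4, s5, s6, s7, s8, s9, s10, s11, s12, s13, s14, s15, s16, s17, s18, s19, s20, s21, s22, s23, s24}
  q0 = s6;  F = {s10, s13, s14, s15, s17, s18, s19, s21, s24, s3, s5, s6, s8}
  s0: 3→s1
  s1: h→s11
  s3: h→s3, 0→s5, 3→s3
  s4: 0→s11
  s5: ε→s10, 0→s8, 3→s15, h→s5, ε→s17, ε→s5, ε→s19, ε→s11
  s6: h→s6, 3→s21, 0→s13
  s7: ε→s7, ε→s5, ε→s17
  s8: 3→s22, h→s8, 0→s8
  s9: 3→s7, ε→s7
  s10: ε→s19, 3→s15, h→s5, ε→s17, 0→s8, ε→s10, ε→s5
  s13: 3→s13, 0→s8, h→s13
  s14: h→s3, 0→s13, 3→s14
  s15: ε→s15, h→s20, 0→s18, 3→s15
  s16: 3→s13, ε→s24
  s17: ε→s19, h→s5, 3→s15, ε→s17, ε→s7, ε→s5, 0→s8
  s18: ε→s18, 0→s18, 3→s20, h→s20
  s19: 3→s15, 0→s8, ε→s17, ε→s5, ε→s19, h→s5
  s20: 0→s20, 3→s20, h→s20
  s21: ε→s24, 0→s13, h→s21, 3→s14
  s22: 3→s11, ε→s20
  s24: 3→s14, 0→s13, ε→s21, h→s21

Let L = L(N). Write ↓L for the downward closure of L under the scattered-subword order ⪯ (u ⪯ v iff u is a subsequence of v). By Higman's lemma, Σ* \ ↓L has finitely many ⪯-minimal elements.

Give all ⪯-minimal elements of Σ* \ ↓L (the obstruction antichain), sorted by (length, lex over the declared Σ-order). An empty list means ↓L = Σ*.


|Q|=25, |F|=13, |δ|=74 (26 ε).
min D↑ (10 st, q0=0, F={6}): 0:3→1,0→2,h→0 1:3→3,0→2,h→1 2:3→2,0→4,h→2 3:3→3,0→2,h→5 4:3→6,0→4,h→4 5:3→5,0→7,h→5 6:3→6,0→6,h→6 7:3→8,0→4,h→7 8:3→8,0→9,h→6 9:3→6,0→9,h→6 (ε-aug+det+¬).
'003': run [17, 12, 5, 3] end={s11,s20,s22} rej; 3/3 single-dels accept.
'33h03h': run [17, 16, 14, 13, 11, 5, 1] end={s20} — reject; 6/6 deletions ∈↓L.
2 obstructions.

min(Σ*\↓L) = [003, 33h03h].


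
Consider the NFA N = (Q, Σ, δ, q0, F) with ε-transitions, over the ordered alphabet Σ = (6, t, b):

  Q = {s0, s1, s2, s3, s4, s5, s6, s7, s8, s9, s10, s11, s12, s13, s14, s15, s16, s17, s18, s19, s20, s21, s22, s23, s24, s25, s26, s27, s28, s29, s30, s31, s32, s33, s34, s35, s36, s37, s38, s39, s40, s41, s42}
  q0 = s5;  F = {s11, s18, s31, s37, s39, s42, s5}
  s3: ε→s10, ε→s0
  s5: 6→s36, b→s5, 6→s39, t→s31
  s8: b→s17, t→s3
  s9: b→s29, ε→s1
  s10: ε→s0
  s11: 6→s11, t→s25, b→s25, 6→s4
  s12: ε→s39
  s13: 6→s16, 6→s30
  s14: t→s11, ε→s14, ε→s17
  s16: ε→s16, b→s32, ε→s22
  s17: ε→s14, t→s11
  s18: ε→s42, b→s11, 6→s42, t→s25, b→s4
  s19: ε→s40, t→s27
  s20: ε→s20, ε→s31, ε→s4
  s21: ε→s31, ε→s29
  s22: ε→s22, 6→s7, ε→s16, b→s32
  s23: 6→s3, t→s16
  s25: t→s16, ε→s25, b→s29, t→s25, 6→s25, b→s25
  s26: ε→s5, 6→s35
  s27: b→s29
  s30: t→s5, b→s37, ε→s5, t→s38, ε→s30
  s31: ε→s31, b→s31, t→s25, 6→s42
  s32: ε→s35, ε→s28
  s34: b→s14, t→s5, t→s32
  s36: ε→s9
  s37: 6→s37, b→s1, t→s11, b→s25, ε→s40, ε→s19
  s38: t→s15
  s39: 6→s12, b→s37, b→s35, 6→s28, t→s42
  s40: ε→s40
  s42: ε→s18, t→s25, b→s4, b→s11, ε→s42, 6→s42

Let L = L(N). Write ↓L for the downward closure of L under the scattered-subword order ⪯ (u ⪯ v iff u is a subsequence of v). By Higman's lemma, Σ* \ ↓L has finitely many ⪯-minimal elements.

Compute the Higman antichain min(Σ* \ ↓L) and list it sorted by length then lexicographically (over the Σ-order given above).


|Q|=43, |F|=7, |δ|=87 (32 ε).
min D↑ (7 st, q0=0, F={5}): 0:6→1,t→2,b→0 1:6→1,t→3,b→4 2:6→3,t→5,b→2 3:6→3,t→5,b→6 4:6→4,t→6,b→5 5:6→5,t→5,b→5 6:6→6,t→5,b→5 (ε-aug+det+¬).
'tt': run [23, 14, 8] end={s16,s22,s25,s28,s29,s32,s35,s7} — reject; 2/2 deletions ∈↓L.
'6bb': |S_i|=[23, 21, 15, 9] end={s1,s16,s22,s25,s28,s29,s32,s35,s7} — reject; 3/3 deletions ∈↓L.
2 words, ⪯-incomp.

A = [tt, 6bb].


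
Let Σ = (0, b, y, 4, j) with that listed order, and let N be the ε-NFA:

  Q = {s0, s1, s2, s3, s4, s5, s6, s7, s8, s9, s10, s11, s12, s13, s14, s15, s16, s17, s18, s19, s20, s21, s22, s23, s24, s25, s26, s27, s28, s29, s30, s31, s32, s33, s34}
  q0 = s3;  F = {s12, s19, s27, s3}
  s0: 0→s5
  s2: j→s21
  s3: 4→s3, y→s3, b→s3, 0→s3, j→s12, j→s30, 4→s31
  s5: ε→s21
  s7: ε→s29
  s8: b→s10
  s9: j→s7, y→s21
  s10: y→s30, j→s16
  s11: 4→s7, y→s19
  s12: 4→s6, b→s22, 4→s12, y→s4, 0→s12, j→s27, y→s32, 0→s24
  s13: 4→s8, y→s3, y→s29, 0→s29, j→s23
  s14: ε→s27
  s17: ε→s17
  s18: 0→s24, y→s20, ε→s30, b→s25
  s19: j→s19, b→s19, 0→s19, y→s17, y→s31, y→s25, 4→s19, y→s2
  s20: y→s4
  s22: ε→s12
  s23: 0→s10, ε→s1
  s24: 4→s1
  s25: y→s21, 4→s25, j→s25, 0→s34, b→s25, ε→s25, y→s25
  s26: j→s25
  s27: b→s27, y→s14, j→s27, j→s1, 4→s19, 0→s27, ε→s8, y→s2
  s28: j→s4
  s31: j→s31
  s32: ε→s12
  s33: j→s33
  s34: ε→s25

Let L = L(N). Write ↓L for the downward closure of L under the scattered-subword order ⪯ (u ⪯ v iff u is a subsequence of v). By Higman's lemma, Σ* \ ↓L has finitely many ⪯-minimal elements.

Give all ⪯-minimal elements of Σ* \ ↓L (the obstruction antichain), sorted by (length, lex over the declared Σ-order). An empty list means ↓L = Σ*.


|Q|=35, |F|=4, |δ|=71 (11 ε).
min D↑ (5 st, q0=0, F={4}): 0:0→0,b→0,y→0,4→0,j→1 1:0→1,b→1,y→1,4→1,j→2 2:0→2,b→2,y→2,4→3,j→2 3:0→3,b→3,y→4,4→3,j→3 4:0→4,b→4,y→4,4→4,j→4 (ε-aug+det+¬).
'jj4y': run [21, 20, 14, 7, 6] end={s17,s2,s21,s25,s31,s34} rej; 4/4 single-dels accept.
1 words, ⪯-incomp.

Antichain: [jj4y].


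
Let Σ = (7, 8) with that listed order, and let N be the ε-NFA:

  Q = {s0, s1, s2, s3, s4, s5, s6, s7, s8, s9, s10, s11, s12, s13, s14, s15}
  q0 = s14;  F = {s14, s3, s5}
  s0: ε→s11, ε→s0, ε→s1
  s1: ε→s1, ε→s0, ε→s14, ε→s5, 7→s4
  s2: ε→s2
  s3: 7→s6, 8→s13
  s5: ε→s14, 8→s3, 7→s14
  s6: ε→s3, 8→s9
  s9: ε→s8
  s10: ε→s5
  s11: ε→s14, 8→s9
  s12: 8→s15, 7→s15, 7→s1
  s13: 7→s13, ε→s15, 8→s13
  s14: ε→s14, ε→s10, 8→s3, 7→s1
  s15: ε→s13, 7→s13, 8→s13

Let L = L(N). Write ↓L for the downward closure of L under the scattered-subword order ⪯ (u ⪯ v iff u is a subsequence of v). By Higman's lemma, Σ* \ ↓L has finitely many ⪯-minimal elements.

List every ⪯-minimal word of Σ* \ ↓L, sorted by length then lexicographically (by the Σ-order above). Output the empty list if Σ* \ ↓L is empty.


|Q|=16, |F|=3, |δ|=33 (17 ε).
min D↑ (3 st, q0=0, F={2}): 0:7→0,8→1 1:7→1,8→2 2:7→2,8→2 [Hopcroft].
'88': run [13, 6, 4] end={s13,s15,s8,s9} — reject; 2/2 single-dels accept.
1 obstructions.

min(Σ*\↓L) = [88].


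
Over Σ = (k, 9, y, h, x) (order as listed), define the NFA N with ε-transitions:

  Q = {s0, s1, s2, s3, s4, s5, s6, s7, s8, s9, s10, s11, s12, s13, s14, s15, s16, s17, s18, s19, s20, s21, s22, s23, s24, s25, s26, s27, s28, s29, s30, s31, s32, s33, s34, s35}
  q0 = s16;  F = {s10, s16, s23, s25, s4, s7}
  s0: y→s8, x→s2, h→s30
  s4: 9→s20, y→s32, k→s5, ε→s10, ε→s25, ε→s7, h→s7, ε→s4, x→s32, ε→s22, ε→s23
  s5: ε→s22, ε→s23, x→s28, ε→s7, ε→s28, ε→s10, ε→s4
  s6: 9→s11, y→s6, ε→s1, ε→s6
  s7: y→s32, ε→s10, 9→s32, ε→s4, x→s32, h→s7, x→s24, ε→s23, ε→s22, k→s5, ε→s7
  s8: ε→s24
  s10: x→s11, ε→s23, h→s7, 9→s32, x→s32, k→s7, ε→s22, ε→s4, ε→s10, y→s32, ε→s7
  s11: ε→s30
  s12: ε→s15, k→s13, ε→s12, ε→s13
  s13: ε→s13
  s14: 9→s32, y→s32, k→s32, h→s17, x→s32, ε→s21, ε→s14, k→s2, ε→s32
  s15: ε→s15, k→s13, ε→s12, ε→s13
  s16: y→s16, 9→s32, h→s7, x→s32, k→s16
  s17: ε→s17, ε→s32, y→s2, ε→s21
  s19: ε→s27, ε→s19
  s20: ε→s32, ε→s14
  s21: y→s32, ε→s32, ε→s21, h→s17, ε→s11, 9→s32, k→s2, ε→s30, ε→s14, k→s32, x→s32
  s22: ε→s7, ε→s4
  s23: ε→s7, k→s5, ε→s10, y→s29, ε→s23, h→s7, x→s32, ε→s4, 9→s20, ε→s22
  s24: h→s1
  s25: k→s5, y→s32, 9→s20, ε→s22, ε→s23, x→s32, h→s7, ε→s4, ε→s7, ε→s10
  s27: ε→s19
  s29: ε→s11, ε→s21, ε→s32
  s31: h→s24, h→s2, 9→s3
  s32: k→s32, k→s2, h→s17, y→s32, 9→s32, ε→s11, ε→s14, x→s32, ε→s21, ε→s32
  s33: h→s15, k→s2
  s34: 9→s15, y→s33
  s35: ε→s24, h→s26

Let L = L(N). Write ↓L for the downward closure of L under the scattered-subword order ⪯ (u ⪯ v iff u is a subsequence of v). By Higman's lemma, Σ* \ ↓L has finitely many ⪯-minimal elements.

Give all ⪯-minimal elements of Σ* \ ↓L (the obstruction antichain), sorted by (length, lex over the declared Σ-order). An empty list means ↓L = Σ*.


Antichain: [9, x, hy].

|Q|=36, |F|=6, |δ|=137 (69 ε).
min D↑ (3 st, q0=0, F={1}): 0:k→0,9→1,y→0,h→2,x→1 1:k→1,9→1,y→1,h→1,x→1 2:k→2,9→1,y→1,h→2,x→1 [Hopcroft].
'9': |S_i|=[20, 8] end={s11,s14,s17,s2,s20,s21,s30,s32} rej; 1/1 deletions ∈↓L.
'x': run [20, 10] end={s1,s11,s14,s17,s2,s21,s24,s28,s30,s32} — reject; 1/1 del acc.
'hy': N↓-sim [20, 19, 8] end={s11,s14,s17,s2,s21,s29,s30,s32} ∉↓L; 2/2 deletions ∈↓L.
3 minimals (antichain).


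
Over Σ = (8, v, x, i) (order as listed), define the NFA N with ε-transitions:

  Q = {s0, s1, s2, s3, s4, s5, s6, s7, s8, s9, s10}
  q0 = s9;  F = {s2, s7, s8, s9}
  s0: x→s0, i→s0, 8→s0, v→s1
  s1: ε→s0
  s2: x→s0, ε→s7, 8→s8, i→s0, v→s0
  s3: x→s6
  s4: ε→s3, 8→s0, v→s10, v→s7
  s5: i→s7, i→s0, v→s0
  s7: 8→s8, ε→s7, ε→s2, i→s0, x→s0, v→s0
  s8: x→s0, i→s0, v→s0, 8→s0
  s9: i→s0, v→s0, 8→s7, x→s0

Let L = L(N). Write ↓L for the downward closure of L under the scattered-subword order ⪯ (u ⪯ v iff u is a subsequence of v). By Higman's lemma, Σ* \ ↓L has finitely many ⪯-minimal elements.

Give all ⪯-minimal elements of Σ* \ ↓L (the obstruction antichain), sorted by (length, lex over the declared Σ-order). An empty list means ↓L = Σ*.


min(Σ*\↓L) = [v, x, i, 888].

|Q|=11, |F|=4, |δ|=32 (5 ε).
min D↑ (4 st, q0=0, F={2}): 0:8→1,v→2,x→2,i→2 1:8→3,v→2,x→2,i→2 2:8→2,v→2,x→2,i→2 3:8→2,v→2,x→2,i→2.
'v': N↓-sim [6, 2] end={s0,s1} ∉↓L; 1/1 deletions ∈↓L.
'x': N↓-sim [6, 2] end={s0,s1} — reject; 1/1 deletions ∈↓L.
'i': run [6, 2] end={s0,s1} — reject; 1/1 single-dels accept.
'888': N↓-sim [6, 5, 3, 2] end={s0,s1} ∉↓L; 3/3 del acc.
4 obstructions.


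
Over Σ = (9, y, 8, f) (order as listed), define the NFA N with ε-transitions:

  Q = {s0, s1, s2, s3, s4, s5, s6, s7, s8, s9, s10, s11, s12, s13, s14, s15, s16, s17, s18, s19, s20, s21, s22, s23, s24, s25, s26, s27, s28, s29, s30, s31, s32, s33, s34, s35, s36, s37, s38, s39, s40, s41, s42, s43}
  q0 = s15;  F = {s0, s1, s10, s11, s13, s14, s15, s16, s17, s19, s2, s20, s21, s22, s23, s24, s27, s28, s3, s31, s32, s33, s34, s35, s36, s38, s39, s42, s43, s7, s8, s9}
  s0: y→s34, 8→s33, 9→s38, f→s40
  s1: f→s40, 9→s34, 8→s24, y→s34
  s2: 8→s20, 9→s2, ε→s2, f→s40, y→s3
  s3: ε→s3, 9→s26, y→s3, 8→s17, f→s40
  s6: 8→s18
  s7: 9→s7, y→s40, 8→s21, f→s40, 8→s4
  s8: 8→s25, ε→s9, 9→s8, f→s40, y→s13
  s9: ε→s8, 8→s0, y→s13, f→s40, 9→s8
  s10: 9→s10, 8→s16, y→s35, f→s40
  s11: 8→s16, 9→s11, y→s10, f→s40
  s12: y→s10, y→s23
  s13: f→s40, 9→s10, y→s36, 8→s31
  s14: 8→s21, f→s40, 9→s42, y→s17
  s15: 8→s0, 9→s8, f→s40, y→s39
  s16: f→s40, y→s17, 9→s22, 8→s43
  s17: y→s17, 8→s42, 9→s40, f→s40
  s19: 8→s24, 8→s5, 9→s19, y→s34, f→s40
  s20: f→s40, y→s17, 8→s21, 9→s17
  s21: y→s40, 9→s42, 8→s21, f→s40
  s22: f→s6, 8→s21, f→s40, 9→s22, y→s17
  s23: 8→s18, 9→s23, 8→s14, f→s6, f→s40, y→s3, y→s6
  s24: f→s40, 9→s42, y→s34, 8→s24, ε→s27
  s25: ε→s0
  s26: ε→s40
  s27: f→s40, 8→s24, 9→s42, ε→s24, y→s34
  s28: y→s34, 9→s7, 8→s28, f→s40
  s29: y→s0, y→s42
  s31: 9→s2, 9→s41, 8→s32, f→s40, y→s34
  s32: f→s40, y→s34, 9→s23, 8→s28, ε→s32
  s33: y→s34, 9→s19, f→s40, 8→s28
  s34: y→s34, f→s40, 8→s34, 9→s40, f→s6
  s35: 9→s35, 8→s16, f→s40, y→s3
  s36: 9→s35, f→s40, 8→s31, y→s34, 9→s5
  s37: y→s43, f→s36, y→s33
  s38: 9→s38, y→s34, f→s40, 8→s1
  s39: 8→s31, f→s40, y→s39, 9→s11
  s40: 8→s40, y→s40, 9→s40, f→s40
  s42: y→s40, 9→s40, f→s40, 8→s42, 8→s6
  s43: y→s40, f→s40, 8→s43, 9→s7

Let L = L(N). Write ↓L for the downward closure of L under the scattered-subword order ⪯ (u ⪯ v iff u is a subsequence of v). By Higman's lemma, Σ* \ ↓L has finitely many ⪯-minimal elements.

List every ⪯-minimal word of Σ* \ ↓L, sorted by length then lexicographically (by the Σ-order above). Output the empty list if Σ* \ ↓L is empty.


A = [f, 8y9, 9yyy9, y988y, 89899, 8889y].

|Q|=44, |F|=32, |δ|=159 (9 ε).
min D↑ (31 st, q0=0, F={4}): 0:9→1,y→2,8→3,f→4 1:9→1,y→5,8→3,f→4 2:9→6,y→2,8→7,f→4 3:9→8,y→9,8→10,f→4 4:9→4,y→4,8→4,f→4 5:9→11,y→12,8→7,f→4 6:9→6,y→11,8→13,f→4 7:9→14,y→9,8→15,f→4 8:9→8,y→9,8→16,f→4 9:9→4,y→9,8→9,f→4 10:9→17,y→9,8→18,f→4 11:9→11,y→19,8→13,f→4 12:9→19,y→9,8→7,f→4 13:9→20,y→21,8→22,f→4 14:9→14,y→23,8→24,f→4 15:9→25,y→9,8→18,f→4 16:9→9,y→9,8→26,f→4 17:9→17,y→9,8→26,f→4 18:9→27,y→9,8→18,f→4 19:9→19,y→23,8→13,f→4 20:9→20,y→21,8→28,f→4 21:9→4,y→21,8→29,f→4 22:9→27,y→4,8→22,f→4 23:9→4,y→23,8→21,f→4 24:9→21,y→21,8→28,f→4 25:9→25,y→23,8→30,f→4 26:9→29,y→9,8→26,f→4 27:9→27,y→4,8→28,f→4 28:9→29,y→4,8→28,f→4 29:9→4,y→4,8→29,f→4 30:9→29,y→21,8→28,f→4 (ε-aug+det+¬).
'f': run [40, 3] end={s18,s40,s6} — reject; 1/1 del acc.
'8y9': |S_i|=[40, 31, 8, 2] end={s26,s40} rej; 3/3 del acc.
'9yyy9': run [40, 38, 27, 25, 8, 2] end={s26,s40} ∉↓L; 5/5 deletions ∈↓L.
'y988y': run [40, 29, 22, 13, 8, 1] end={s40} — reject; 5/5 deletions ∈↓L.
'89899': run [40, 31, 23, 14, 6, 1] end={s40} — reject; 5/5 single-dels accept.
'8889y': run [40, 31, 23, 15, 7, 1] end={s40} rej; 5/5 single-dels accept.
6 minimals (antichain).


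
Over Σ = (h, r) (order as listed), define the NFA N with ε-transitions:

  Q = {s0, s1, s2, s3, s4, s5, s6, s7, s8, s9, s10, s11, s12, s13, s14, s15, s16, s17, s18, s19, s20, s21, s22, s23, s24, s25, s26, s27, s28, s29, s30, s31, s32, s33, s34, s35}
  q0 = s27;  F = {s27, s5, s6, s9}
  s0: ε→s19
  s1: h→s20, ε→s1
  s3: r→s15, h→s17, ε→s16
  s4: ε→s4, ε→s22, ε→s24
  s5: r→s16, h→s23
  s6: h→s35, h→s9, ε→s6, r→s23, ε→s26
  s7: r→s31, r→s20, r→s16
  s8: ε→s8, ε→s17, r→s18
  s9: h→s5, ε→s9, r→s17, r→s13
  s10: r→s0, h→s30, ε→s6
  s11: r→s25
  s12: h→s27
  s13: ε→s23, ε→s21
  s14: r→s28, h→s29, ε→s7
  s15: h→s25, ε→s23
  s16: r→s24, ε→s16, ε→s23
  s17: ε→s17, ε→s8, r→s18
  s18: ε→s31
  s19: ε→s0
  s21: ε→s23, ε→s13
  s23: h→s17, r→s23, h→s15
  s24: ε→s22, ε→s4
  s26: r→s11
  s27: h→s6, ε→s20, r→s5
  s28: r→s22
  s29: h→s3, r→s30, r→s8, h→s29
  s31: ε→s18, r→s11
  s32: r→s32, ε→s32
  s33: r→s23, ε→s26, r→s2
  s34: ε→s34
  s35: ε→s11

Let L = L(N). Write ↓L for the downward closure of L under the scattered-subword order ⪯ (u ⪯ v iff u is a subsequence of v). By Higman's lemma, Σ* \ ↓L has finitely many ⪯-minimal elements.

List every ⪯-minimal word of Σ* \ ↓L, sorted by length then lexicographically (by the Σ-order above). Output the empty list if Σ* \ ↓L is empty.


|Q|=36, |F|=4, |δ|=71 (32 ε).
min D↑ (5 st, q0=0, F={4}): 0:h→1,r→2 1:h→3,r→4 2:h→4,r→4 3:h→2,r→4 4:h→4,r→4.
'hr': N↓-sim [21, 19, 14] end={s11,s13,s15,s16,s17,s18,s21,s22,s23,s24,s25,s31,…} rej; 2/2 del acc.
'rh': |S_i|=[21, 15, 8] end={s11,s15,s17,s18,s23,s25,s31,s8} rej; 2/2 deletions ∈↓L.
'rr': run [21, 15, 12] end={s11,s15,s16,s17,s18,s22,s23,s24,s25,s31,s4,s8} rej; 2/2 single-dels accept.
'hhhh': |S_i|=[21, 19, 17, 13, 8] end={s11,s15,s17,s18,s23,s25,s31,s8} rej; 4/4 deletions ∈↓L.
4 obstructions.

Antichain: [hr, rh, rr, hhhh].


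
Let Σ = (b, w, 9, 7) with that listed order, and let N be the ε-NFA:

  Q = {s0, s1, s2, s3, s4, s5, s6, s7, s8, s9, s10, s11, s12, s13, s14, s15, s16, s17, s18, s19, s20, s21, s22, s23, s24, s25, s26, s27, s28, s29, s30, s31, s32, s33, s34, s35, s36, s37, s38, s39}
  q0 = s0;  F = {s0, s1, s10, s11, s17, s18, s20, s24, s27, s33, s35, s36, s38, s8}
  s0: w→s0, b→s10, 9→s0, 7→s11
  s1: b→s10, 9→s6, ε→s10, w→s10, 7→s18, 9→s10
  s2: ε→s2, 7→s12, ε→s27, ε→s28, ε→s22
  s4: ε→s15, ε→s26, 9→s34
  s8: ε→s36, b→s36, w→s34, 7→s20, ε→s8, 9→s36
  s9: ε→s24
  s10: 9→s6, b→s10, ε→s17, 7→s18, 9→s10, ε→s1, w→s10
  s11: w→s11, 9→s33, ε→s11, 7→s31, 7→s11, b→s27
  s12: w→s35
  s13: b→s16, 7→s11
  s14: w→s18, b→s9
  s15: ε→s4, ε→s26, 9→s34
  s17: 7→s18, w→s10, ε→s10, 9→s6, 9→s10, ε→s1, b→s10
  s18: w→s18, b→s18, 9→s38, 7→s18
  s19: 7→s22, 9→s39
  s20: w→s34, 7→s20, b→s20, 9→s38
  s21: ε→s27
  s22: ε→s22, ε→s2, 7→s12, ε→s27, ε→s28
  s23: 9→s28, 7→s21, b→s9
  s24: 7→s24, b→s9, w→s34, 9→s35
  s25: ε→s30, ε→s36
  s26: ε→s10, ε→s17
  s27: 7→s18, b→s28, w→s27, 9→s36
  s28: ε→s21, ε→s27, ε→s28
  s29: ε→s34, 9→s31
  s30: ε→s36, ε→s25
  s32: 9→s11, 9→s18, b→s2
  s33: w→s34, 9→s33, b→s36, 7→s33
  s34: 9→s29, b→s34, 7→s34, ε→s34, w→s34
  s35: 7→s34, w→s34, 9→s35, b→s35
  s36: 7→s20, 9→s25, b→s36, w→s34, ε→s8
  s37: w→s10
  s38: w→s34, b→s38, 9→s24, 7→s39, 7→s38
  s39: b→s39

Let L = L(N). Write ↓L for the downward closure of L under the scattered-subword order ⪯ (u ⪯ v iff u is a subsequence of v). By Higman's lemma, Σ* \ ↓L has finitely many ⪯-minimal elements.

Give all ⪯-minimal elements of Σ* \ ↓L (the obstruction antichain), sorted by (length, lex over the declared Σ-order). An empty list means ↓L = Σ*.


|Q|=40, |F|=14, |δ|=119 (34 ε).
min D↑ (12 st, q0=0, F={8}): 0:b→1,w→0,9→0,7→2 1:b→1,w→1,9→1,7→3 2:b→4,w→2,9→5,7→2 3:b→3,w→3,9→6,7→3 4:b→4,w→4,9→7,7→3 5:b→7,w→8,9→5,7→5 6:b→6,w→8,9→9,7→6 7:b→7,w→8,9→7,7→10 8:b→8,w→8,9→8,7→8 9:b→9,w→8,9→11,7→9 10:b→10,w→8,9→6,7→10 11:b→11,w→8,9→11,7→8 (ε-aug+det+¬).
'79w': N↓-sim [24, 19, 14, 3] end={s29,s31,s34} — reject; 3/3 del acc.
'b79997': run [24, 21, 10, 8, 6, 4, 3] end={s29,s31,s34} rej; 6/6 deletions ∈↓L.
2 obstructions.

A = [79w, b79997].


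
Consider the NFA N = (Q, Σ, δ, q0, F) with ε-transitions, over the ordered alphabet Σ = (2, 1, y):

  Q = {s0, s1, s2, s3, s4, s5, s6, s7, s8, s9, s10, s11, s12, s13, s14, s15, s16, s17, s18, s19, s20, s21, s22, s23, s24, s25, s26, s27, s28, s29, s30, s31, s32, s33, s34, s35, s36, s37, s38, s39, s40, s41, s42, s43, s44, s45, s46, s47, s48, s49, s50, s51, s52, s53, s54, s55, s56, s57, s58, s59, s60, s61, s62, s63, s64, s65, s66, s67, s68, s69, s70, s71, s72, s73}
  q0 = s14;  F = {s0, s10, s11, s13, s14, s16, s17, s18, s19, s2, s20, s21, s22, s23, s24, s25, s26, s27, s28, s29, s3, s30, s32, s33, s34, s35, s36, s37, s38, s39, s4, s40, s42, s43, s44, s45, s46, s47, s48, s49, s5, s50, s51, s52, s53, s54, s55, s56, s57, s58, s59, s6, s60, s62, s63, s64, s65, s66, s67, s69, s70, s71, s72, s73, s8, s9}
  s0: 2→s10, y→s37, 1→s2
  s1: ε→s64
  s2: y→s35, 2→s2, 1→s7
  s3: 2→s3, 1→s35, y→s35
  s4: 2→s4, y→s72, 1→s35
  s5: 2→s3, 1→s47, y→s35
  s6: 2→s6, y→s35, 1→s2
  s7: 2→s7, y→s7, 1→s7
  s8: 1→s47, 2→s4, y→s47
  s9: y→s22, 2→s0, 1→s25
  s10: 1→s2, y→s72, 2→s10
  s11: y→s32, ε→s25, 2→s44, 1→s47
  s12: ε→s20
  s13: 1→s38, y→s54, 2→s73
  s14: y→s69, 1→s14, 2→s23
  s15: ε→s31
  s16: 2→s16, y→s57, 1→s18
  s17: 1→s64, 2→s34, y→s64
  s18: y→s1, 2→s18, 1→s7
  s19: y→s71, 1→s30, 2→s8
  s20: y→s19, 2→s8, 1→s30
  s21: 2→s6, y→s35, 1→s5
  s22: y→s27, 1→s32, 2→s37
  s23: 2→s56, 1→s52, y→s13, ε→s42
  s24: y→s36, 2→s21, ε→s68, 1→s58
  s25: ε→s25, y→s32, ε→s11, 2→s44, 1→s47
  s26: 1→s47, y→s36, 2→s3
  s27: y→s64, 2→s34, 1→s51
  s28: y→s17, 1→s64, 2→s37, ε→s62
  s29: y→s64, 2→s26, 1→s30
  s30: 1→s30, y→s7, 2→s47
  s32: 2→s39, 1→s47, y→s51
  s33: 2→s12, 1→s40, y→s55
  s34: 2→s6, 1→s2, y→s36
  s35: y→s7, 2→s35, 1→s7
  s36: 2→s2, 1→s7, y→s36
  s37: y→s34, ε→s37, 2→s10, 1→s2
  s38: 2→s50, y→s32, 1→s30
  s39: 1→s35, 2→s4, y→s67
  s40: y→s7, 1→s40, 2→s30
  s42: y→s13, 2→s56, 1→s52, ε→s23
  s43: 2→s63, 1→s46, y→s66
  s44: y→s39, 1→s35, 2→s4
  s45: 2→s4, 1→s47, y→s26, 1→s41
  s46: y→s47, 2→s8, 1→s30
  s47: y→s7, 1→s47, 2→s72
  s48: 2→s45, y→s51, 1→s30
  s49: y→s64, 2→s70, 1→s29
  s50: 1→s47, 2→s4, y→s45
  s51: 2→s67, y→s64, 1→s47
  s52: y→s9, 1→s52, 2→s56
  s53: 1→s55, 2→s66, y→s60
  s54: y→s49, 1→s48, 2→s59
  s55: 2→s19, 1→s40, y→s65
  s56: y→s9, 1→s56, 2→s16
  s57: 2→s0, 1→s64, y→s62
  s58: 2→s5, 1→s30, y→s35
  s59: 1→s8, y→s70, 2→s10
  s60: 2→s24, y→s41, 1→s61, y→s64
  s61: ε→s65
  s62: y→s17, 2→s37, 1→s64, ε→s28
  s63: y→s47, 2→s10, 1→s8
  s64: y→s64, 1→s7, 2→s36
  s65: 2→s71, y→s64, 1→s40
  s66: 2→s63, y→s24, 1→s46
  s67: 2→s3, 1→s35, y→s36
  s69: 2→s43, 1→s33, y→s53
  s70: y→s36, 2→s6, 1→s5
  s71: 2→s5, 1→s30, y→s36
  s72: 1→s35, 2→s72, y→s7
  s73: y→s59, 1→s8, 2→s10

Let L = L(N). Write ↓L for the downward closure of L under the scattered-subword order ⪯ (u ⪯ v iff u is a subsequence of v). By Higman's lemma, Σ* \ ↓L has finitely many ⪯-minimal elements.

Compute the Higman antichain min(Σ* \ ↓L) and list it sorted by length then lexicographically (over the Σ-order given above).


min(Σ*\↓L) = [y11y, 22211, y22yy, y21yy, yyyy1, 21y211].

|Q|=74, |F|=66, |δ|=216 (13 ε).
min D↑ (64 st, q0=0, F={37}): 0:2→1,1→0,y→2 1:2→3,1→4,y→5 2:2→6,1→7,y→8 3:2→9,1→3,y→10 4:2→3,1→4,y→10 5:2→11,1→12,y→13 6:2→14,1→15,y→16 7:2→17,1→18,y→19 8:2→16,1→19,y→20 9:2→9,1→21,y→22 10:2→23,1→24,y→25 11:2→26,1→27,y→28 12:2→29,1→30,y→31 13:2→28,1→32,y→33 14:2→26,1→27,y→34 15:2→27,1→30,y→34 16:2→14,1→15,y→35 17:2→27,1→30,y→36 18:2→30,1→18,y→37 19:2→36,1→18,y→38 20:2→35,1→38,y→39 21:2→21,1→37,y→39 22:2→23,1→39,y→40 23:2→26,1→41,y→42 24:2→43,1→34,y→31 25:2→42,1→31,y→44 26:2→26,1→41,y→45 27:2→46,1→34,y→34 28:2→26,1→27,y→47 29:2→46,1→34,y→48 30:2→34,1→30,y→37 31:2→49,1→34,y→50 32:2→48,1→30,y→50 33:2→47,1→51,y→39 34:2→45,1→34,y→37 35:2→52,1→53,y→54 36:2→27,1→30,y→55 37:2→37,1→37,y→37 38:2→55,1→18,y→39 39:2→54,1→37,y→39 40:2→42,1→39,y→56 41:2→41,1→37,y→57 42:2→26,1→41,y→58 43:2→46,1→57,y→49 44:2→58,1→50,y→39 45:2→45,1→57,y→37 46:2→46,1→57,y→45 47:2→59,1→60,y→54 48:2→46,1→34,y→61 49:2→46,1→57,y→62 50:2→62,1→34,y→39 51:2→61,1→30,y→39 52:2→59,1→60,y→57 53:2→60,1→30,y→57 54:2→41,1→37,y→54 55:2→60,1→30,y→54 56:2→58,1→39,y→39 57:2→57,1→37,y→37 58:2→59,1→41,y→54 59:2→59,1→41,y→57 60:2→63,1→34,y→57 61:2→63,1→34,y→54 62:2→63,1→57,y→54 63:2→63,1→57,y→57 (ε-aug+det+¬).
'y11y': run [72, 65, 37, 7, 1] end={s7} — reject; 4/4 single-dels accept.
'22211': run [72, 63, 43, 23, 7, 1] end={s7} rej; 5/5 del acc.
'y22yy': |S_i|=[72, 65, 38, 13, 4, 1] end={s7} rej; 5/5 single-dels accept.
'y21yy': N↓-sim [72, 65, 38, 13, 4, 1] end={s7} ∉↓L; 5/5 del acc.
'yyyy1': N↓-sim [72, 65, 49, 30, 6, 1] end={s7} rej; 5/5 del acc.
'21y211': N↓-sim [72, 63, 45, 32, 15, 3, 1] end={s7} — reject; 6/6 deletions ∈↓L.
6 words, ⪯-incomp.


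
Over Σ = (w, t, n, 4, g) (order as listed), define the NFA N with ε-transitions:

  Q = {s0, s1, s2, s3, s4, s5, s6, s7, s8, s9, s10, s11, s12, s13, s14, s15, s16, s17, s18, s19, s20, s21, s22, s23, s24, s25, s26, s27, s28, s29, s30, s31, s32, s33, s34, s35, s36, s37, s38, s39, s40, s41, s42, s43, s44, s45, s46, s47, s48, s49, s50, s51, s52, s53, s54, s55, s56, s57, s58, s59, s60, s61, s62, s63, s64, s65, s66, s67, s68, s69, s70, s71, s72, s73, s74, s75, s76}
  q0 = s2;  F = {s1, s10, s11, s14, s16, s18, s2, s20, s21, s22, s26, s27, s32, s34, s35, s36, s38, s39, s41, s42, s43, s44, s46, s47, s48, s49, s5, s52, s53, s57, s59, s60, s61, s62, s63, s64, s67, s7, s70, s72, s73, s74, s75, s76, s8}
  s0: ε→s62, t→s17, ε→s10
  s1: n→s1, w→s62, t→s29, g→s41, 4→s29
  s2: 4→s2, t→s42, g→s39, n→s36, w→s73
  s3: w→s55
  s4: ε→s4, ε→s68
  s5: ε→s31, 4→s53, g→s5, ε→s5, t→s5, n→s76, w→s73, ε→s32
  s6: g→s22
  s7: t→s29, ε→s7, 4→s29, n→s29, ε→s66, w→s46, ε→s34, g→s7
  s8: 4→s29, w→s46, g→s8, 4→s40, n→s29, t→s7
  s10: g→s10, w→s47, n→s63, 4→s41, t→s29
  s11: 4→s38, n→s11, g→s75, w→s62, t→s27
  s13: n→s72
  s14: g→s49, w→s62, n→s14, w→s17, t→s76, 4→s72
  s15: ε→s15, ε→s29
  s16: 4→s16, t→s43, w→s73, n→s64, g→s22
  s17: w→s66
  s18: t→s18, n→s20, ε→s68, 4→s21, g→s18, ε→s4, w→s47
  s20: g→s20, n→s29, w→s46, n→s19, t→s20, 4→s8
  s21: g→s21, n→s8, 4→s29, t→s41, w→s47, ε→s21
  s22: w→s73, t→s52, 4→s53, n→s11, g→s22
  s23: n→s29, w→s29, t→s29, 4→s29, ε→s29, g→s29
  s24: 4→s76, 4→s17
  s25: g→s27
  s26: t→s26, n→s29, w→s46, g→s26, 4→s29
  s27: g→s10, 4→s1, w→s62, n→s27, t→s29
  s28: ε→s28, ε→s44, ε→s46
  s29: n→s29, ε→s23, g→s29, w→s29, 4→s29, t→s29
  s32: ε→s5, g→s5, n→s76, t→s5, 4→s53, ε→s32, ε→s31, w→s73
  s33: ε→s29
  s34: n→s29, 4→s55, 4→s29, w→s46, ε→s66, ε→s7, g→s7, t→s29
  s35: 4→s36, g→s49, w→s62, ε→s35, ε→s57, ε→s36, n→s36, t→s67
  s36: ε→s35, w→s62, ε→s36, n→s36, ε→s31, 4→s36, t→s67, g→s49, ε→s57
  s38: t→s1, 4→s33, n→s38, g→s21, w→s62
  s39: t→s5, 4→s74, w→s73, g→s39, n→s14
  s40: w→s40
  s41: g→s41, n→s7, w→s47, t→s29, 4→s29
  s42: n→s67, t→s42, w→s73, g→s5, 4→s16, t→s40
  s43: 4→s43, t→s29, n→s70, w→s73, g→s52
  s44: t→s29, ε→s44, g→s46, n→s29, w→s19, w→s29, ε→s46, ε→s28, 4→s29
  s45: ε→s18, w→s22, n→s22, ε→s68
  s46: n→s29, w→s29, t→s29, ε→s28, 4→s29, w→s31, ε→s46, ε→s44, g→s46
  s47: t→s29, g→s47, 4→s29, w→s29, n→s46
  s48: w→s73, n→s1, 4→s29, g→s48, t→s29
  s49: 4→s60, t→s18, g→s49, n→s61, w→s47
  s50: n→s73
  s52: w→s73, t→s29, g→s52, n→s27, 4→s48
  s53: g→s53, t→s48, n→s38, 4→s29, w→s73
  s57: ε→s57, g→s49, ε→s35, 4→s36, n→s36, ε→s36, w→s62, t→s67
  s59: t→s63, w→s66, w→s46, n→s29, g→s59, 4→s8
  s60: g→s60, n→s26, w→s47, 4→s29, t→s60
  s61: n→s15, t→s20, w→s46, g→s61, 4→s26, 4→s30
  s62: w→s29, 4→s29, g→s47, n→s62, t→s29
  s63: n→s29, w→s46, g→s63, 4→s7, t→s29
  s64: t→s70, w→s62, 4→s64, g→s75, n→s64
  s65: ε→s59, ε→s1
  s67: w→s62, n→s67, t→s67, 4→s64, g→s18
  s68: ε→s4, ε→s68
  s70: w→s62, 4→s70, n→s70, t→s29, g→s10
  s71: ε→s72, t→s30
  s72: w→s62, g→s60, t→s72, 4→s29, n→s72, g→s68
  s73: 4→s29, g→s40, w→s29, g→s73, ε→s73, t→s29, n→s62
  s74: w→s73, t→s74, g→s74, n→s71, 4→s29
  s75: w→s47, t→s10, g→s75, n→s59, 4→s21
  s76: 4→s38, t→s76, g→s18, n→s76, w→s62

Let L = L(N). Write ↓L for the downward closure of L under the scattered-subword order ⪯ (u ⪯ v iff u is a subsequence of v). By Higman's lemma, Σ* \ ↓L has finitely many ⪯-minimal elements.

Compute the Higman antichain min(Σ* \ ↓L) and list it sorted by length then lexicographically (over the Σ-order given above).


min(Σ*\↓L) = [ww, wt, w4, g44, t4tt, ngnn].

|Q|=77, |F|=45, |δ|=309 (50 ε).
min D↑ (41 st, q0=0, F={5}): 0:w→1,t→2,n→3,4→0,g→4 1:w→5,t→5,n→6,4→5,g→1 2:w→1,t→2,n→7,4→8,g→9 3:w→6,t→7,n→3,4→3,g→10 4:w→1,t→9,n→11,4→12,g→4 5:w→5,t→5,n→5,4→5,g→5 6:w→5,t→5,n→6,4→5,g→13 7:w→6,t→7,n→7,4→14,g→15 8:w→1,t→16,n→14,4→8,g→17 9:w→1,t→9,n→18,4→19,g→9 10:w→13,t→15,n→20,4→21,g→10 11:w→6,t→18,n→11,4→22,g→10 12:w→1,t→12,n→22,4→5,g→12 13:w→5,t→5,n→23,4→5,g→13 14:w→6,t→24,n→14,4→14,g→25 15:w→13,t→15,n→26,4→27,g→15 16:w→1,t→5,n→24,4→16,g→28 17:w→1,t→28,n→29,4→19,g→17 18:w→6,t→18,n→18,4→30,g→15 19:w→1,t→31,n→30,4→5,g→19 20:w→23,t→26,n→5,4→32,g→20 21:w→13,t→21,n→32,4→5,g→21 22:w→6,t→22,n→22,4→5,g→21 23:w→5,t→5,n→5,4→5,g→23 24:w→6,t→5,n→24,4→24,g→33 25:w→13,t→33,n→34,4→27,g→25 26:w→23,t→26,n→5,4→35,g→26 27:w→13,t→36,n→35,4→5,g→27 28:w→1,t→5,n→37,4→31,g→28 29:w→6,t→37,n→29,4→30,g→25 30:w→6,t→38,n→30,4→5,g→27 31:w→1,t→5,n→38,4→5,g→31 32:w→23,t→32,n→5,4→5,g→32 33:w→13,t→5,n→39,4→36,g→33 34:w→23,t→39,n→5,4→35,g→34 35:w→23,t→40,n→5,4→5,g→35 36:w→13,t→5,n→40,4→5,g→36 37:w→6,t→5,n→37,4→38,g→33 38:w→6,t→5,n→38,4→5,g→36 39:w→23,t→5,n→5,4→40,g→39 40:w→23,t→5,n→5,4→5,g→40.
'ww': run [60, 13, 6] end={s19,s23,s29,s31,s40,s66} rej; 2/2 del acc.
'wt': run [60, 13, 2] end={s23,s29} ∉↓L; 2/2 del acc.
'w4': N↓-sim [60, 13, 2] end={s23,s29} — reject; 2/2 deletions ∈↓L.
'g44': |S_i|=[60, 50, 31, 5] end={s23,s29,s33,s40,s55} rej; 3/3 deletions ∈↓L.
't4tt': |S_i|=[60, 50, 35, 24, 2] end={s23,s29} — reject; 4/4 single-dels accept.
'ngnn': N↓-sim [60, 47, 30, 20, 4] end={s15,s19,s23,s29} rej; 4/4 del acc.
6 words, ⪯-incomp.
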